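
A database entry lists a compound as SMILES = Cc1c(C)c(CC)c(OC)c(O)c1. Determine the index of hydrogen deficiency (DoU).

4

Molecular formula: C11H16O2.
DoU = (2C + 2 + N − H − X) / 2, where X is the halogen count and O/S are ignored.
    = (2·11 + 2 + 0 − 16 − 0) / 2 = 8 / 2 = 4.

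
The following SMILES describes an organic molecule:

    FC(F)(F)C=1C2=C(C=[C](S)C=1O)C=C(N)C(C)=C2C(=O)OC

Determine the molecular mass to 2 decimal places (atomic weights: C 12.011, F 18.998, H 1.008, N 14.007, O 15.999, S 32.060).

First, the molecular formula is C14H12F3NO3S (counting implicit H from valence).
  C: 14 × 12.011 = 168.154
  F: 3 × 18.998 = 56.994
  H: 12 × 1.008 = 12.096
  N: 1 × 14.007 = 14.007
  O: 3 × 15.999 = 47.997
  S: 1 × 32.060 = 32.060
Sum: 14×12.011 + 3×18.998 + 12×1.008 + 1×14.007 + 3×15.999 + 1×32.060 = 331.308 → 331.31 g/mol.

331.31 g/mol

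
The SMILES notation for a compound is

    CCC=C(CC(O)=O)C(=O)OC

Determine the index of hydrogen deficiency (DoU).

Molecular formula: C8H12O4.
DoU = (2C + 2 + N − H − X) / 2, where X is the halogen count and O/S are ignored.
    = (2·8 + 2 + 0 − 12 − 0) / 2 = 6 / 2 = 3.

3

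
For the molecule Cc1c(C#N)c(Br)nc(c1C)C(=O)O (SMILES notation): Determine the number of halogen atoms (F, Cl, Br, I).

Halogen atoms appear at heavy-atom position 7 (1×Br).
Other groups present: 1 carboxylic acid, 1 nitrile.
Halogen count: 1.

1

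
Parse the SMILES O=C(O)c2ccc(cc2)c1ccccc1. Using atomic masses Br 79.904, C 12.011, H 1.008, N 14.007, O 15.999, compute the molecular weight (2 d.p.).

198.22 g/mol

First, the molecular formula is C13H10O2 (counting implicit H from valence).
  C: 13 × 12.011 = 156.143
  H: 10 × 1.008 = 10.080
  O: 2 × 15.999 = 31.998
Sum: 13×12.011 + 10×1.008 + 2×15.999 = 198.221 → 198.22 g/mol.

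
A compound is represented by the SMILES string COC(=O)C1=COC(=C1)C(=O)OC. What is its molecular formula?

Walk through each heavy atom and fill implicit hydrogens from standard valence (C 4, N 3, O 2, S 2, halogen 1):
  atom 1: C, bond orders sum to 1 (valence 4) → 3 H
  atom 2: O, bond orders sum to 2 (valence 2) → 0 H
  atom 3: C, bond orders sum to 4 (valence 4) → 0 H
  atom 4: O, bond orders sum to 2 (valence 2) → 0 H
  atom 5: C, bond orders sum to 4 (valence 4) → 0 H
  atom 6: C, bond orders sum to 3 (valence 4) → 1 H
  atom 7: O, bond orders sum to 2 (valence 2) → 0 H
  atom 8: C, bond orders sum to 4 (valence 4) → 0 H
  atom 9: C, bond orders sum to 3 (valence 4) → 1 H
  atom 10: C, bond orders sum to 4 (valence 4) → 0 H
  atom 11: O, bond orders sum to 2 (valence 2) → 0 H
  atom 12: O, bond orders sum to 2 (valence 2) → 0 H
  atom 13: C, bond orders sum to 1 (valence 4) → 3 H
Totals → C:8, H:8, O:5.
In Hill order: C8H8O5.

C8H8O5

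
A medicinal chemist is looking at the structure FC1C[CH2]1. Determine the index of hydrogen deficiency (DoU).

Molecular formula: C3H5F.
DoU = (2C + 2 + N − H − X) / 2, where X is the halogen count and O/S are ignored.
    = (2·3 + 2 + 0 − 5 − 1) / 2 = 2 / 2 = 1.

1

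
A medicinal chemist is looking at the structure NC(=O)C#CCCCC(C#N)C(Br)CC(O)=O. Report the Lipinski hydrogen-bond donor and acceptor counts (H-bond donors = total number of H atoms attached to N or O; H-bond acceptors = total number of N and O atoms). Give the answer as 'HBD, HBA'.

Donors: find every N or O and count the H atoms it carries.
  atom 1 (N): bond orders sum to 1 → 2 H
  atom 3 (O): bond orders sum to 2 → 0 H
  atom 11 (N): bond orders sum to 3 → 0 H
  atom 16 (O): bond orders sum to 1 → 1 H
  atom 17 (O): bond orders sum to 2 → 0 H
Lipinski HBD = 3.
Acceptors: N atoms = 2, O atoms = 3 → HBA = 5.

3, 5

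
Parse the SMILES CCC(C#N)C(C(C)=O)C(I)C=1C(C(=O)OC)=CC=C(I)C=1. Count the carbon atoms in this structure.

Count every carbon token in the SMILES (each C, including those in ring-closure positions and inside branches).
Carbon count: 16.

16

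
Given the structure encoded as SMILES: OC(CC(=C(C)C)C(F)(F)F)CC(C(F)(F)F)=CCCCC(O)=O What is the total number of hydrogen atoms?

20

Walk through each heavy atom and fill implicit hydrogens from standard valence (C 4, N 3, O 2, S 2, halogen 1):
  atom 1: O, bond orders sum to 1 (valence 2) → 1 H
  atom 2: C, bond orders sum to 3 (valence 4) → 1 H
  atom 3: C, bond orders sum to 2 (valence 4) → 2 H
  atom 4: C, bond orders sum to 4 (valence 4) → 0 H
  atom 5: C, bond orders sum to 4 (valence 4) → 0 H
  atom 6: C, bond orders sum to 1 (valence 4) → 3 H
  atom 7: C, bond orders sum to 1 (valence 4) → 3 H
  atom 8: C, bond orders sum to 4 (valence 4) → 0 H
  atom 9: F (halogen, monovalent) → 0 H
  atom 10: F (halogen, monovalent) → 0 H
  atom 11: F (halogen, monovalent) → 0 H
  atom 12: C, bond orders sum to 2 (valence 4) → 2 H
  atom 13: C, bond orders sum to 4 (valence 4) → 0 H
  atom 14: C, bond orders sum to 4 (valence 4) → 0 H
  atom 15: F (halogen, monovalent) → 0 H
  atom 16: F (halogen, monovalent) → 0 H
  atom 17: F (halogen, monovalent) → 0 H
  atom 18: C, bond orders sum to 3 (valence 4) → 1 H
  atom 19: C, bond orders sum to 2 (valence 4) → 2 H
  atom 20: C, bond orders sum to 2 (valence 4) → 2 H
  atom 21: C, bond orders sum to 2 (valence 4) → 2 H
  atom 22: C, bond orders sum to 4 (valence 4) → 0 H
  atom 23: O, bond orders sum to 1 (valence 2) → 1 H
  atom 24: O, bond orders sum to 2 (valence 2) → 0 H
Total hydrogens: 20.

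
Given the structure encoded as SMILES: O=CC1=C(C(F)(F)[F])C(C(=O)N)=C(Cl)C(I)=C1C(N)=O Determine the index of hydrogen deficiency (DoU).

Degree of unsaturation = (number of rings) + (number of π bonds).
Ring closures in the SMILES: 1.
π bonds: 6 double bonds (each 1 DoU) → 6 DoU from unsaturation.
Total DoU = 1 + 6 = 7.

7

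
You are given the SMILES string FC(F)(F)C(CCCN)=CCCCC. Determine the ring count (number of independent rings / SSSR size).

0

In SMILES, each pair of matching ring-closure digits denotes one ring-closing bond; the number of such bonds equals the number of independent rings.
Ring-closure bonds here: 0.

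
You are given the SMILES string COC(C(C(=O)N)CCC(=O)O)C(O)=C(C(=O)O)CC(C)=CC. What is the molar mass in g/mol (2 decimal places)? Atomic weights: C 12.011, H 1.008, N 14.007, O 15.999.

First, the molecular formula is C15H23NO7 (counting implicit H from valence).
  C: 15 × 12.011 = 180.165
  H: 23 × 1.008 = 23.184
  N: 1 × 14.007 = 14.007
  O: 7 × 15.999 = 111.993
Sum: 15×12.011 + 23×1.008 + 1×14.007 + 7×15.999 = 329.349 → 329.35 g/mol.

329.35 g/mol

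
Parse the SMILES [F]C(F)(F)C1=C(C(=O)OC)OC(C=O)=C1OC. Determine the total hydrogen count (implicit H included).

7

Walk through each heavy atom and fill implicit hydrogens from standard valence (C 4, N 3, O 2, S 2, halogen 1):
  atom 1: F with explicit H count 0
  atom 2: C, bond orders sum to 4 (valence 4) → 0 H
  atom 3: F (halogen, monovalent) → 0 H
  atom 4: F (halogen, monovalent) → 0 H
  atom 5: C, bond orders sum to 4 (valence 4) → 0 H
  atom 6: C, bond orders sum to 4 (valence 4) → 0 H
  atom 7: C, bond orders sum to 4 (valence 4) → 0 H
  atom 8: O, bond orders sum to 2 (valence 2) → 0 H
  atom 9: O, bond orders sum to 2 (valence 2) → 0 H
  atom 10: C, bond orders sum to 1 (valence 4) → 3 H
  atom 11: O, bond orders sum to 2 (valence 2) → 0 H
  atom 12: C, bond orders sum to 4 (valence 4) → 0 H
  atom 13: C, bond orders sum to 3 (valence 4) → 1 H
  atom 14: O, bond orders sum to 2 (valence 2) → 0 H
  atom 15: C, bond orders sum to 4 (valence 4) → 0 H
  atom 16: O, bond orders sum to 2 (valence 2) → 0 H
  atom 17: C, bond orders sum to 1 (valence 4) → 3 H
Total hydrogens: 7.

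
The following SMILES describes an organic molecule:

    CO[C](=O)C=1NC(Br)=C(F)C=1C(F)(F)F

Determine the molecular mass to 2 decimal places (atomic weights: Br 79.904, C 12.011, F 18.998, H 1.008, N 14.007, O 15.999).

First, the molecular formula is C7H4BrF4NO2 (counting implicit H from valence).
  Br: 1 × 79.904 = 79.904
  C: 7 × 12.011 = 84.077
  F: 4 × 18.998 = 75.992
  H: 4 × 1.008 = 4.032
  N: 1 × 14.007 = 14.007
  O: 2 × 15.999 = 31.998
Sum: 1×79.904 + 7×12.011 + 4×18.998 + 4×1.008 + 1×14.007 + 2×15.999 = 290.010 → 290.01 g/mol.

290.01 g/mol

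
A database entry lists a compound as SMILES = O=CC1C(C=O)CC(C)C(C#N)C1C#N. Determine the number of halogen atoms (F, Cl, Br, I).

Scan the SMILES for the halogen motif — none present.
Groups that are present: 2 aldehyde, 2 nitrile.

0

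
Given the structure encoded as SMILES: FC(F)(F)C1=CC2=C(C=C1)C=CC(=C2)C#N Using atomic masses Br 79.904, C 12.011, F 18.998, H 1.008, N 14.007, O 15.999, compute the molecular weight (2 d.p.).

First, the molecular formula is C12H6F3N (counting implicit H from valence).
  C: 12 × 12.011 = 144.132
  F: 3 × 18.998 = 56.994
  H: 6 × 1.008 = 6.048
  N: 1 × 14.007 = 14.007
Sum: 12×12.011 + 3×18.998 + 6×1.008 + 1×14.007 = 221.181 → 221.18 g/mol.

221.18 g/mol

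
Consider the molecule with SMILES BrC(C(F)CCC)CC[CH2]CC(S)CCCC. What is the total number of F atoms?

1

Scan the SMILES for F atoms (remember two-letter symbols like Cl and Br are single atoms).
Fluorine count: 1.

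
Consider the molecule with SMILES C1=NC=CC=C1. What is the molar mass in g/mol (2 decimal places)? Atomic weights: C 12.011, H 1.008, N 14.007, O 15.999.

79.10 g/mol

First, the molecular formula is C5H5N (counting implicit H from valence).
  C: 5 × 12.011 = 60.055
  H: 5 × 1.008 = 5.040
  N: 1 × 14.007 = 14.007
Sum: 5×12.011 + 5×1.008 + 1×14.007 = 79.102 → 79.10 g/mol.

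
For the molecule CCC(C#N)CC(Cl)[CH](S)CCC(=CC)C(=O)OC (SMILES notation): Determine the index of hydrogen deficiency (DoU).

4

Molecular formula: C14H22ClNO2S.
DoU = (2C + 2 + N − H − X) / 2, where X is the halogen count and O/S are ignored.
    = (2·14 + 2 + 1 − 22 − 1) / 2 = 8 / 2 = 4.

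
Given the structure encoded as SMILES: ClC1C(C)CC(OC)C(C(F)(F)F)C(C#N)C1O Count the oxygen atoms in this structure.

Scan the SMILES for O atoms (remember two-letter symbols like Cl and Br are single atoms).
Oxygen count: 2.

2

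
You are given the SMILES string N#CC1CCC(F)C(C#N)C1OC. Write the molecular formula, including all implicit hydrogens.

Walk through each heavy atom and fill implicit hydrogens from standard valence (C 4, N 3, O 2, S 2, halogen 1):
  atom 1: N, bond orders sum to 3 (valence 3) → 0 H
  atom 2: C, bond orders sum to 4 (valence 4) → 0 H
  atom 3: C, bond orders sum to 3 (valence 4) → 1 H
  atom 4: C, bond orders sum to 2 (valence 4) → 2 H
  atom 5: C, bond orders sum to 2 (valence 4) → 2 H
  atom 6: C, bond orders sum to 3 (valence 4) → 1 H
  atom 7: F (halogen, monovalent) → 0 H
  atom 8: C, bond orders sum to 3 (valence 4) → 1 H
  atom 9: C, bond orders sum to 4 (valence 4) → 0 H
  atom 10: N, bond orders sum to 3 (valence 3) → 0 H
  atom 11: C, bond orders sum to 3 (valence 4) → 1 H
  atom 12: O, bond orders sum to 2 (valence 2) → 0 H
  atom 13: C, bond orders sum to 1 (valence 4) → 3 H
Totals → C:9, H:11, F:1, N:2, O:1.
In Hill order: C9H11FN2O.

C9H11FN2O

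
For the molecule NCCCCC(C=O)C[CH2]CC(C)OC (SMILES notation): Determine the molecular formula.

Walk through each heavy atom and fill implicit hydrogens from standard valence (C 4, N 3, O 2, S 2, halogen 1):
  atom 1: N, bond orders sum to 1 (valence 3) → 2 H
  atom 2: C, bond orders sum to 2 (valence 4) → 2 H
  atom 3: C, bond orders sum to 2 (valence 4) → 2 H
  atom 4: C, bond orders sum to 2 (valence 4) → 2 H
  atom 5: C, bond orders sum to 2 (valence 4) → 2 H
  atom 6: C, bond orders sum to 3 (valence 4) → 1 H
  atom 7: C, bond orders sum to 3 (valence 4) → 1 H
  atom 8: O, bond orders sum to 2 (valence 2) → 0 H
  atom 9: C, bond orders sum to 2 (valence 4) → 2 H
  atom 10: C with explicit H count 2
  atom 11: C, bond orders sum to 2 (valence 4) → 2 H
  atom 12: C, bond orders sum to 3 (valence 4) → 1 H
  atom 13: C, bond orders sum to 1 (valence 4) → 3 H
  atom 14: O, bond orders sum to 2 (valence 2) → 0 H
  atom 15: C, bond orders sum to 1 (valence 4) → 3 H
Totals → C:12, H:25, N:1, O:2.

C12H25NO2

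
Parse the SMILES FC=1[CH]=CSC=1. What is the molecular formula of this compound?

Walk through each heavy atom and fill implicit hydrogens from standard valence (C 4, N 3, O 2, S 2, halogen 1):
  atom 1: F (halogen, monovalent) → 0 H
  atom 2: C, bond orders sum to 4 (valence 4) → 0 H
  atom 3: C with explicit H count 1
  atom 4: C, bond orders sum to 3 (valence 4) → 1 H
  atom 5: S, bond orders sum to 2 (valence 2) → 0 H
  atom 6: C, bond orders sum to 3 (valence 4) → 1 H
Totals → C:4, H:3, F:1, S:1.
In Hill order: C4H3FS.

C4H3FS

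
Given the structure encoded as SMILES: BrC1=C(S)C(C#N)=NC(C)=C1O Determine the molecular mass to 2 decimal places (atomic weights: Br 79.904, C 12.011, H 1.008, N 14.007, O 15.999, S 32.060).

First, the molecular formula is C7H5BrN2OS (counting implicit H from valence).
  Br: 1 × 79.904 = 79.904
  C: 7 × 12.011 = 84.077
  H: 5 × 1.008 = 5.040
  N: 2 × 14.007 = 28.014
  O: 1 × 15.999 = 15.999
  S: 1 × 32.060 = 32.060
Sum: 1×79.904 + 7×12.011 + 5×1.008 + 2×14.007 + 1×15.999 + 1×32.060 = 245.094 → 245.09 g/mol.

245.09 g/mol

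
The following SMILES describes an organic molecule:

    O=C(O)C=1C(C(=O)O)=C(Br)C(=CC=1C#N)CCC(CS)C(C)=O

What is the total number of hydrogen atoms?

Walk through each heavy atom and fill implicit hydrogens from standard valence (C 4, N 3, O 2, S 2, halogen 1):
  atom 1: O, bond orders sum to 2 (valence 2) → 0 H
  atom 2: C, bond orders sum to 4 (valence 4) → 0 H
  atom 3: O, bond orders sum to 1 (valence 2) → 1 H
  atom 4: C, bond orders sum to 4 (valence 4) → 0 H
  atom 5: C, bond orders sum to 4 (valence 4) → 0 H
  atom 6: C, bond orders sum to 4 (valence 4) → 0 H
  atom 7: O, bond orders sum to 2 (valence 2) → 0 H
  atom 8: O, bond orders sum to 1 (valence 2) → 1 H
  atom 9: C, bond orders sum to 4 (valence 4) → 0 H
  atom 10: Br (halogen, monovalent) → 0 H
  atom 11: C, bond orders sum to 4 (valence 4) → 0 H
  atom 12: C, bond orders sum to 3 (valence 4) → 1 H
  atom 13: C, bond orders sum to 4 (valence 4) → 0 H
  atom 14: C, bond orders sum to 4 (valence 4) → 0 H
  atom 15: N, bond orders sum to 3 (valence 3) → 0 H
  atom 16: C, bond orders sum to 2 (valence 4) → 2 H
  atom 17: C, bond orders sum to 2 (valence 4) → 2 H
  atom 18: C, bond orders sum to 3 (valence 4) → 1 H
  atom 19: C, bond orders sum to 2 (valence 4) → 2 H
  atom 20: S, bond orders sum to 1 (valence 2) → 1 H
  atom 21: C, bond orders sum to 4 (valence 4) → 0 H
  atom 22: C, bond orders sum to 1 (valence 4) → 3 H
  atom 23: O, bond orders sum to 2 (valence 2) → 0 H
Total hydrogens: 14.

14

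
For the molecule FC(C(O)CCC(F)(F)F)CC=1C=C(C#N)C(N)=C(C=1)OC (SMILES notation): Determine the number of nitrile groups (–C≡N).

1

The nitrile motif appears at heavy-atom position 15 in the SMILES.
Other groups present: 1 ether, 1 hydroxyl, 1 primary amine.
Nitrile count: 1.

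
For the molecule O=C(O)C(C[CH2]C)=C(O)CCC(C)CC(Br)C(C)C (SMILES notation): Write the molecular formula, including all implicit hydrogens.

C15H27BrO3

Walk through each heavy atom and fill implicit hydrogens from standard valence (C 4, N 3, O 2, S 2, halogen 1):
  atom 1: O, bond orders sum to 2 (valence 2) → 0 H
  atom 2: C, bond orders sum to 4 (valence 4) → 0 H
  atom 3: O, bond orders sum to 1 (valence 2) → 1 H
  atom 4: C, bond orders sum to 4 (valence 4) → 0 H
  atom 5: C, bond orders sum to 2 (valence 4) → 2 H
  atom 6: C with explicit H count 2
  atom 7: C, bond orders sum to 1 (valence 4) → 3 H
  atom 8: C, bond orders sum to 4 (valence 4) → 0 H
  atom 9: O, bond orders sum to 1 (valence 2) → 1 H
  atom 10: C, bond orders sum to 2 (valence 4) → 2 H
  atom 11: C, bond orders sum to 2 (valence 4) → 2 H
  atom 12: C, bond orders sum to 3 (valence 4) → 1 H
  atom 13: C, bond orders sum to 1 (valence 4) → 3 H
  atom 14: C, bond orders sum to 2 (valence 4) → 2 H
  atom 15: C, bond orders sum to 3 (valence 4) → 1 H
  atom 16: Br (halogen, monovalent) → 0 H
  atom 17: C, bond orders sum to 3 (valence 4) → 1 H
  atom 18: C, bond orders sum to 1 (valence 4) → 3 H
  atom 19: C, bond orders sum to 1 (valence 4) → 3 H
Totals → C:15, H:27, Br:1, O:3.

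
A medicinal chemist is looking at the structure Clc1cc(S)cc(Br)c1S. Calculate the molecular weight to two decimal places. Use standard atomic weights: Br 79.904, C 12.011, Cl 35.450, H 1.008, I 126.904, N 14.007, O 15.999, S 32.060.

255.57 g/mol

First, the molecular formula is C6H4BrClS2 (counting implicit H from valence).
  Br: 1 × 79.904 = 79.904
  C: 6 × 12.011 = 72.066
  Cl: 1 × 35.450 = 35.450
  H: 4 × 1.008 = 4.032
  S: 2 × 32.060 = 64.120
Sum: 1×79.904 + 6×12.011 + 1×35.450 + 4×1.008 + 2×32.060 = 255.572 → 255.57 g/mol.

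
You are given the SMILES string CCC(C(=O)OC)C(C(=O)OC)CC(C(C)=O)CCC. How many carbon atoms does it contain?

15

Count every carbon token in the SMILES (each C, including those in ring-closure positions and inside branches).
Carbon count: 15.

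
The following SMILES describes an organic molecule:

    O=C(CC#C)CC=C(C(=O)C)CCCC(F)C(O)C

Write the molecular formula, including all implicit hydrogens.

C15H21FO3

Walk through each heavy atom and fill implicit hydrogens from standard valence (C 4, N 3, O 2, S 2, halogen 1):
  atom 1: O, bond orders sum to 2 (valence 2) → 0 H
  atom 2: C, bond orders sum to 4 (valence 4) → 0 H
  atom 3: C, bond orders sum to 2 (valence 4) → 2 H
  atom 4: C, bond orders sum to 4 (valence 4) → 0 H
  atom 5: C, bond orders sum to 3 (valence 4) → 1 H
  atom 6: C, bond orders sum to 2 (valence 4) → 2 H
  atom 7: C, bond orders sum to 3 (valence 4) → 1 H
  atom 8: C, bond orders sum to 4 (valence 4) → 0 H
  atom 9: C, bond orders sum to 4 (valence 4) → 0 H
  atom 10: O, bond orders sum to 2 (valence 2) → 0 H
  atom 11: C, bond orders sum to 1 (valence 4) → 3 H
  atom 12: C, bond orders sum to 2 (valence 4) → 2 H
  atom 13: C, bond orders sum to 2 (valence 4) → 2 H
  atom 14: C, bond orders sum to 2 (valence 4) → 2 H
  atom 15: C, bond orders sum to 3 (valence 4) → 1 H
  atom 16: F (halogen, monovalent) → 0 H
  atom 17: C, bond orders sum to 3 (valence 4) → 1 H
  atom 18: O, bond orders sum to 1 (valence 2) → 1 H
  atom 19: C, bond orders sum to 1 (valence 4) → 3 H
Totals → C:15, H:21, F:1, O:3.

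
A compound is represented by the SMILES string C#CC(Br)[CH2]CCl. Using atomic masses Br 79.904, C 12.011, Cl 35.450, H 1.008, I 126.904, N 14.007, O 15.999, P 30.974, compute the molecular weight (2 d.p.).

181.46 g/mol

First, the molecular formula is C5H6BrCl (counting implicit H from valence).
  Br: 1 × 79.904 = 79.904
  C: 5 × 12.011 = 60.055
  Cl: 1 × 35.450 = 35.450
  H: 6 × 1.008 = 6.048
Sum: 1×79.904 + 5×12.011 + 1×35.450 + 6×1.008 = 181.457 → 181.46 g/mol.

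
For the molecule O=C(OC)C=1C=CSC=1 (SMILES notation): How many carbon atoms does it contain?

6

Count every carbon token in the SMILES (each C, including those in ring-closure positions and inside branches).
Carbon count: 6.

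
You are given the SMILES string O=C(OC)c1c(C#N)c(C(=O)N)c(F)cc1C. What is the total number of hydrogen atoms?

9

Walk through each heavy atom and fill implicit hydrogens from standard valence (C 4, N 3, O 2, S 2, halogen 1); for lowercase aromatic atoms, an aromatic c carries 1 H when it has two neighbours and 0 H with three, and aromatic n carries 0 H:
  atom 1: O, bond orders sum to 2 (valence 2) → 0 H
  atom 2: C, bond orders sum to 4 (valence 4) → 0 H
  atom 3: O, bond orders sum to 2 (valence 2) → 0 H
  atom 4: C, bond orders sum to 1 (valence 4) → 3 H
  atom 5: aromatic c, 3 neighbours → 0 H
  atom 6: aromatic c, 3 neighbours → 0 H
  atom 7: C, bond orders sum to 4 (valence 4) → 0 H
  atom 8: N, bond orders sum to 3 (valence 3) → 0 H
  atom 9: aromatic c, 3 neighbours → 0 H
  atom 10: C, bond orders sum to 4 (valence 4) → 0 H
  atom 11: O, bond orders sum to 2 (valence 2) → 0 H
  atom 12: N, bond orders sum to 1 (valence 3) → 2 H
  atom 13: aromatic c, 3 neighbours → 0 H
  atom 14: F (halogen, monovalent) → 0 H
  atom 15: aromatic c, 2 neighbours → 1 H
  atom 16: aromatic c, 3 neighbours → 0 H
  atom 17: C, bond orders sum to 1 (valence 4) → 3 H
Total hydrogens: 9.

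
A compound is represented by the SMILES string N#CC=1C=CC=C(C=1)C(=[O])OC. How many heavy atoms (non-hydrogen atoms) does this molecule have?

Every atom symbol written in the SMILES (organic subset) is one heavy atom; implicit H are not written.
Heavy atoms by element → C:9, N:1, O:2.
Total: 12.

12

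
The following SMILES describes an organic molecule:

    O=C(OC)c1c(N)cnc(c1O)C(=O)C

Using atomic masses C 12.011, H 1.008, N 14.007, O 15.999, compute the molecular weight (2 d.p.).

210.19 g/mol

First, the molecular formula is C9H10N2O4 (counting implicit H from valence).
  C: 9 × 12.011 = 108.099
  H: 10 × 1.008 = 10.080
  N: 2 × 14.007 = 28.014
  O: 4 × 15.999 = 63.996
Sum: 9×12.011 + 10×1.008 + 2×14.007 + 4×15.999 = 210.189 → 210.19 g/mol.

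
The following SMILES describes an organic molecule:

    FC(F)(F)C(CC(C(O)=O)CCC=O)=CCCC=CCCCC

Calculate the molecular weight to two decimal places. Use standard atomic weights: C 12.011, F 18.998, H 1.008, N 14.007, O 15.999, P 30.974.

First, the molecular formula is C17H25F3O3 (counting implicit H from valence).
  C: 17 × 12.011 = 204.187
  F: 3 × 18.998 = 56.994
  H: 25 × 1.008 = 25.200
  O: 3 × 15.999 = 47.997
Sum: 17×12.011 + 3×18.998 + 25×1.008 + 3×15.999 = 334.378 → 334.38 g/mol.

334.38 g/mol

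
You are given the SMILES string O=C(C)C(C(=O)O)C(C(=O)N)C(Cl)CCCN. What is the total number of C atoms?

10

Count every carbon token in the SMILES (each C, including those in ring-closure positions and inside branches).
Carbon count: 10.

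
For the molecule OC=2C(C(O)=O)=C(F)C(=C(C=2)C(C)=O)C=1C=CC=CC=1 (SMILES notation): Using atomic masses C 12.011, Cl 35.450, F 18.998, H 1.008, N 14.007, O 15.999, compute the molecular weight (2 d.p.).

274.25 g/mol

First, the molecular formula is C15H11FO4 (counting implicit H from valence).
  C: 15 × 12.011 = 180.165
  F: 1 × 18.998 = 18.998
  H: 11 × 1.008 = 11.088
  O: 4 × 15.999 = 63.996
Sum: 15×12.011 + 1×18.998 + 11×1.008 + 4×15.999 = 274.247 → 274.25 g/mol.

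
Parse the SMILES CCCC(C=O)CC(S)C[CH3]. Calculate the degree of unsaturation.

1

Molecular formula: C9H18OS.
DoU = (2C + 2 + N − H − X) / 2, where X is the halogen count and O/S are ignored.
    = (2·9 + 2 + 0 − 18 − 0) / 2 = 2 / 2 = 1.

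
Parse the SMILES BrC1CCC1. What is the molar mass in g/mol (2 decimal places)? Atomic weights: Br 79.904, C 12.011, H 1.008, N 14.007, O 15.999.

First, the molecular formula is C4H7Br (counting implicit H from valence).
  Br: 1 × 79.904 = 79.904
  C: 4 × 12.011 = 48.044
  H: 7 × 1.008 = 7.056
Sum: 1×79.904 + 4×12.011 + 7×1.008 = 135.004 → 135.00 g/mol.

135.00 g/mol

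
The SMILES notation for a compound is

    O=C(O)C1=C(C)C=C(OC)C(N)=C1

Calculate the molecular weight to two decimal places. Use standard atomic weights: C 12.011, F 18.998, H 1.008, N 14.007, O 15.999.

First, the molecular formula is C9H11NO3 (counting implicit H from valence).
  C: 9 × 12.011 = 108.099
  H: 11 × 1.008 = 11.088
  N: 1 × 14.007 = 14.007
  O: 3 × 15.999 = 47.997
Sum: 9×12.011 + 11×1.008 + 1×14.007 + 3×15.999 = 181.191 → 181.19 g/mol.

181.19 g/mol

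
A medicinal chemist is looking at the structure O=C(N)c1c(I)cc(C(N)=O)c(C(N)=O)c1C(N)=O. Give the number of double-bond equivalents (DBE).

Molecular formula: C10H9IN4O4.
DoU = (2C + 2 + N − H − X) / 2, where X is the halogen count and O/S are ignored.
    = (2·10 + 2 + 4 − 9 − 1) / 2 = 16 / 2 = 8.

8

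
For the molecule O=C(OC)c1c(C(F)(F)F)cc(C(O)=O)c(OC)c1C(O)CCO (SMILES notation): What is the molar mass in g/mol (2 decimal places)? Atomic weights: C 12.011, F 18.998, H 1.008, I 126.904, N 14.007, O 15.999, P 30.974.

First, the molecular formula is C14H15F3O7 (counting implicit H from valence).
  C: 14 × 12.011 = 168.154
  F: 3 × 18.998 = 56.994
  H: 15 × 1.008 = 15.120
  O: 7 × 15.999 = 111.993
Sum: 14×12.011 + 3×18.998 + 15×1.008 + 7×15.999 = 352.261 → 352.26 g/mol.

352.26 g/mol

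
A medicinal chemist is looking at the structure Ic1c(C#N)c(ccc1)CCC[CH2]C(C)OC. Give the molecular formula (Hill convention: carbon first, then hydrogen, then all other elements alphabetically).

Walk through each heavy atom and fill implicit hydrogens from standard valence (C 4, N 3, O 2, S 2, halogen 1); for lowercase aromatic atoms, an aromatic c carries 1 H when it has two neighbours and 0 H with three, and aromatic n carries 0 H:
  atom 1: I (halogen, monovalent) → 0 H
  atom 2: aromatic c, 3 neighbours → 0 H
  atom 3: aromatic c, 3 neighbours → 0 H
  atom 4: C, bond orders sum to 4 (valence 4) → 0 H
  atom 5: N, bond orders sum to 3 (valence 3) → 0 H
  atom 6: aromatic c, 3 neighbours → 0 H
  atom 7: aromatic c, 2 neighbours → 1 H
  atom 8: aromatic c, 2 neighbours → 1 H
  atom 9: aromatic c, 2 neighbours → 1 H
  atom 10: C, bond orders sum to 2 (valence 4) → 2 H
  atom 11: C, bond orders sum to 2 (valence 4) → 2 H
  atom 12: C, bond orders sum to 2 (valence 4) → 2 H
  atom 13: C with explicit H count 2
  atom 14: C, bond orders sum to 3 (valence 4) → 1 H
  atom 15: C, bond orders sum to 1 (valence 4) → 3 H
  atom 16: O, bond orders sum to 2 (valence 2) → 0 H
  atom 17: C, bond orders sum to 1 (valence 4) → 3 H
Totals → C:14, H:18, I:1, N:1, O:1.

C14H18INO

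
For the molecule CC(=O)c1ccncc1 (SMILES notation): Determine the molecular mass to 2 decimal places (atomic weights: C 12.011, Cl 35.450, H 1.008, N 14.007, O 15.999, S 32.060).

121.14 g/mol

First, the molecular formula is C7H7NO (counting implicit H from valence).
  C: 7 × 12.011 = 84.077
  H: 7 × 1.008 = 7.056
  N: 1 × 14.007 = 14.007
  O: 1 × 15.999 = 15.999
Sum: 7×12.011 + 7×1.008 + 1×14.007 + 1×15.999 = 121.139 → 121.14 g/mol.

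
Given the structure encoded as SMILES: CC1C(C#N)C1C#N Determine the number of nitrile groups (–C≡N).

The nitrile motif appears at heavy-atom positions 4, 7 in the SMILES.
Nitrile count: 2.

2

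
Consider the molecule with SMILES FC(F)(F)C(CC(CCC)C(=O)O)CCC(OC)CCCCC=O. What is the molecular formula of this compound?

C17H29F3O4

Walk through each heavy atom and fill implicit hydrogens from standard valence (C 4, N 3, O 2, S 2, halogen 1):
  atom 1: F (halogen, monovalent) → 0 H
  atom 2: C, bond orders sum to 4 (valence 4) → 0 H
  atom 3: F (halogen, monovalent) → 0 H
  atom 4: F (halogen, monovalent) → 0 H
  atom 5: C, bond orders sum to 3 (valence 4) → 1 H
  atom 6: C, bond orders sum to 2 (valence 4) → 2 H
  atom 7: C, bond orders sum to 3 (valence 4) → 1 H
  atom 8: C, bond orders sum to 2 (valence 4) → 2 H
  atom 9: C, bond orders sum to 2 (valence 4) → 2 H
  atom 10: C, bond orders sum to 1 (valence 4) → 3 H
  atom 11: C, bond orders sum to 4 (valence 4) → 0 H
  atom 12: O, bond orders sum to 2 (valence 2) → 0 H
  atom 13: O, bond orders sum to 1 (valence 2) → 1 H
  atom 14: C, bond orders sum to 2 (valence 4) → 2 H
  atom 15: C, bond orders sum to 2 (valence 4) → 2 H
  atom 16: C, bond orders sum to 3 (valence 4) → 1 H
  atom 17: O, bond orders sum to 2 (valence 2) → 0 H
  atom 18: C, bond orders sum to 1 (valence 4) → 3 H
  atom 19: C, bond orders sum to 2 (valence 4) → 2 H
  atom 20: C, bond orders sum to 2 (valence 4) → 2 H
  atom 21: C, bond orders sum to 2 (valence 4) → 2 H
  atom 22: C, bond orders sum to 2 (valence 4) → 2 H
  atom 23: C, bond orders sum to 3 (valence 4) → 1 H
  atom 24: O, bond orders sum to 2 (valence 2) → 0 H
Totals → C:17, H:29, F:3, O:4.
In Hill order: C17H29F3O4.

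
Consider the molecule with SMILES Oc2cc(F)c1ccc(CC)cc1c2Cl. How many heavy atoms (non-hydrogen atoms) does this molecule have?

Every atom symbol written in the SMILES (organic subset) is one heavy atom; implicit H are not written.
Heavy atoms by element → C:12, Cl:1, F:1, O:1.
Total: 15.

15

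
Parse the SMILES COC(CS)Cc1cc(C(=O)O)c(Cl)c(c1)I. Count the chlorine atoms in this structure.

1

Scan the SMILES for Cl atoms (remember two-letter symbols like Cl and Br are single atoms).
Chlorine count: 1.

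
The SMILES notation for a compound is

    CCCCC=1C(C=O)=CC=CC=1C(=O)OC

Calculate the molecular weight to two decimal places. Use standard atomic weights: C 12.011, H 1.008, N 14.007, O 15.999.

220.27 g/mol

First, the molecular formula is C13H16O3 (counting implicit H from valence).
  C: 13 × 12.011 = 156.143
  H: 16 × 1.008 = 16.128
  O: 3 × 15.999 = 47.997
Sum: 13×12.011 + 16×1.008 + 3×15.999 = 220.268 → 220.27 g/mol.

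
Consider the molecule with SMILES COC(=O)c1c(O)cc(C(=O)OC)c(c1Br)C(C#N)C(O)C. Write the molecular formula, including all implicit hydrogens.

C14H14BrNO6

Walk through each heavy atom and fill implicit hydrogens from standard valence (C 4, N 3, O 2, S 2, halogen 1); for lowercase aromatic atoms, an aromatic c carries 1 H when it has two neighbours and 0 H with three, and aromatic n carries 0 H:
  atom 1: C, bond orders sum to 1 (valence 4) → 3 H
  atom 2: O, bond orders sum to 2 (valence 2) → 0 H
  atom 3: C, bond orders sum to 4 (valence 4) → 0 H
  atom 4: O, bond orders sum to 2 (valence 2) → 0 H
  atom 5: aromatic c, 3 neighbours → 0 H
  atom 6: aromatic c, 3 neighbours → 0 H
  atom 7: O, bond orders sum to 1 (valence 2) → 1 H
  atom 8: aromatic c, 2 neighbours → 1 H
  atom 9: aromatic c, 3 neighbours → 0 H
  atom 10: C, bond orders sum to 4 (valence 4) → 0 H
  atom 11: O, bond orders sum to 2 (valence 2) → 0 H
  atom 12: O, bond orders sum to 2 (valence 2) → 0 H
  atom 13: C, bond orders sum to 1 (valence 4) → 3 H
  atom 14: aromatic c, 3 neighbours → 0 H
  atom 15: aromatic c, 3 neighbours → 0 H
  atom 16: Br (halogen, monovalent) → 0 H
  atom 17: C, bond orders sum to 3 (valence 4) → 1 H
  atom 18: C, bond orders sum to 4 (valence 4) → 0 H
  atom 19: N, bond orders sum to 3 (valence 3) → 0 H
  atom 20: C, bond orders sum to 3 (valence 4) → 1 H
  atom 21: O, bond orders sum to 1 (valence 2) → 1 H
  atom 22: C, bond orders sum to 1 (valence 4) → 3 H
Totals → C:14, H:14, Br:1, N:1, O:6.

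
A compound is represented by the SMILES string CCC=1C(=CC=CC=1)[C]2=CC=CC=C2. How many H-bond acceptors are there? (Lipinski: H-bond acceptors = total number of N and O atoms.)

N atoms: 0; O atoms: 0.
Lipinski HBA = 0 + 0 = 0.

0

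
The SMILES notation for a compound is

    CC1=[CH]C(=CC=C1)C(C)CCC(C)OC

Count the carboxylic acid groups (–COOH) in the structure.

0

Scan the SMILES for the carboxylic acid motif — none present.
Groups that are present: 1 ether.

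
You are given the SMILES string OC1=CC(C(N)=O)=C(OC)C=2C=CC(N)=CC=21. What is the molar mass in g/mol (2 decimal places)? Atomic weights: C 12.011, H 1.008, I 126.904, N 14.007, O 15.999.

First, the molecular formula is C12H12N2O3 (counting implicit H from valence).
  C: 12 × 12.011 = 144.132
  H: 12 × 1.008 = 12.096
  N: 2 × 14.007 = 28.014
  O: 3 × 15.999 = 47.997
Sum: 12×12.011 + 12×1.008 + 2×14.007 + 3×15.999 = 232.239 → 232.24 g/mol.

232.24 g/mol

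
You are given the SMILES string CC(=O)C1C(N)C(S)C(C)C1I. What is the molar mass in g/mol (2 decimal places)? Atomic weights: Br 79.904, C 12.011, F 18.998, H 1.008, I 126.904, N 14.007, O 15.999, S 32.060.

First, the molecular formula is C8H14INOS (counting implicit H from valence).
  C: 8 × 12.011 = 96.088
  H: 14 × 1.008 = 14.112
  I: 1 × 126.904 = 126.904
  N: 1 × 14.007 = 14.007
  O: 1 × 15.999 = 15.999
  S: 1 × 32.060 = 32.060
Sum: 8×12.011 + 14×1.008 + 1×126.904 + 1×14.007 + 1×15.999 + 1×32.060 = 299.170 → 299.17 g/mol.

299.17 g/mol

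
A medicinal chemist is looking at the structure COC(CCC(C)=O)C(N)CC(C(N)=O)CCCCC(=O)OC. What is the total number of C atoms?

16

Count every carbon token in the SMILES (each C, including those in ring-closure positions and inside branches).
Carbon count: 16.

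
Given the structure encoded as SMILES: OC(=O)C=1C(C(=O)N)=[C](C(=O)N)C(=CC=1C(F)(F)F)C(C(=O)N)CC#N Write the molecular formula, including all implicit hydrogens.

C14H11F3N4O5

Walk through each heavy atom and fill implicit hydrogens from standard valence (C 4, N 3, O 2, S 2, halogen 1):
  atom 1: O, bond orders sum to 1 (valence 2) → 1 H
  atom 2: C, bond orders sum to 4 (valence 4) → 0 H
  atom 3: O, bond orders sum to 2 (valence 2) → 0 H
  atom 4: C, bond orders sum to 4 (valence 4) → 0 H
  atom 5: C, bond orders sum to 4 (valence 4) → 0 H
  atom 6: C, bond orders sum to 4 (valence 4) → 0 H
  atom 7: O, bond orders sum to 2 (valence 2) → 0 H
  atom 8: N, bond orders sum to 1 (valence 3) → 2 H
  atom 9: C with explicit H count 0
  atom 10: C, bond orders sum to 4 (valence 4) → 0 H
  atom 11: O, bond orders sum to 2 (valence 2) → 0 H
  atom 12: N, bond orders sum to 1 (valence 3) → 2 H
  atom 13: C, bond orders sum to 4 (valence 4) → 0 H
  atom 14: C, bond orders sum to 3 (valence 4) → 1 H
  atom 15: C, bond orders sum to 4 (valence 4) → 0 H
  atom 16: C, bond orders sum to 4 (valence 4) → 0 H
  atom 17: F (halogen, monovalent) → 0 H
  atom 18: F (halogen, monovalent) → 0 H
  atom 19: F (halogen, monovalent) → 0 H
  atom 20: C, bond orders sum to 3 (valence 4) → 1 H
  atom 21: C, bond orders sum to 4 (valence 4) → 0 H
  atom 22: O, bond orders sum to 2 (valence 2) → 0 H
  atom 23: N, bond orders sum to 1 (valence 3) → 2 H
  atom 24: C, bond orders sum to 2 (valence 4) → 2 H
  atom 25: C, bond orders sum to 4 (valence 4) → 0 H
  atom 26: N, bond orders sum to 3 (valence 3) → 0 H
Totals → C:14, H:11, F:3, N:4, O:5.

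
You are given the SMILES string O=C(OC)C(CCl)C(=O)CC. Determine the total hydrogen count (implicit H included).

Walk through each heavy atom and fill implicit hydrogens from standard valence (C 4, N 3, O 2, S 2, halogen 1):
  atom 1: O, bond orders sum to 2 (valence 2) → 0 H
  atom 2: C, bond orders sum to 4 (valence 4) → 0 H
  atom 3: O, bond orders sum to 2 (valence 2) → 0 H
  atom 4: C, bond orders sum to 1 (valence 4) → 3 H
  atom 5: C, bond orders sum to 3 (valence 4) → 1 H
  atom 6: C, bond orders sum to 2 (valence 4) → 2 H
  atom 7: Cl (halogen, monovalent) → 0 H
  atom 8: C, bond orders sum to 4 (valence 4) → 0 H
  atom 9: O, bond orders sum to 2 (valence 2) → 0 H
  atom 10: C, bond orders sum to 2 (valence 4) → 2 H
  atom 11: C, bond orders sum to 1 (valence 4) → 3 H
Total hydrogens: 11.

11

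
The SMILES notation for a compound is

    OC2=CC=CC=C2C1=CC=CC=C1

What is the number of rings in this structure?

In SMILES, each pair of matching ring-closure digits denotes one ring-closing bond; the number of such bonds equals the number of independent rings.
Ring-closure bonds here: 2.

2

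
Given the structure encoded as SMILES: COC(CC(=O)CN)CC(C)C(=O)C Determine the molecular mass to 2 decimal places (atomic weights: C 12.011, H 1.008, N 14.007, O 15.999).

First, the molecular formula is C10H19NO3 (counting implicit H from valence).
  C: 10 × 12.011 = 120.110
  H: 19 × 1.008 = 19.152
  N: 1 × 14.007 = 14.007
  O: 3 × 15.999 = 47.997
Sum: 10×12.011 + 19×1.008 + 1×14.007 + 3×15.999 = 201.266 → 201.27 g/mol.

201.27 g/mol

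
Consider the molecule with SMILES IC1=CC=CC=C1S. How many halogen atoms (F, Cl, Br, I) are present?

1

Halogen atoms appear at heavy-atom position 1 (1×I).
Other groups present: 1 thiol.
Halogen count: 1.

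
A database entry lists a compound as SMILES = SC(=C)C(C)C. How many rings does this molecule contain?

0

In SMILES, each pair of matching ring-closure digits denotes one ring-closing bond; the number of such bonds equals the number of independent rings.
Ring-closure bonds here: 0.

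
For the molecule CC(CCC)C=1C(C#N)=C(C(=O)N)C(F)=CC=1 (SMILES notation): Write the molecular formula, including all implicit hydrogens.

C13H15FN2O

Walk through each heavy atom and fill implicit hydrogens from standard valence (C 4, N 3, O 2, S 2, halogen 1):
  atom 1: C, bond orders sum to 1 (valence 4) → 3 H
  atom 2: C, bond orders sum to 3 (valence 4) → 1 H
  atom 3: C, bond orders sum to 2 (valence 4) → 2 H
  atom 4: C, bond orders sum to 2 (valence 4) → 2 H
  atom 5: C, bond orders sum to 1 (valence 4) → 3 H
  atom 6: C, bond orders sum to 4 (valence 4) → 0 H
  atom 7: C, bond orders sum to 4 (valence 4) → 0 H
  atom 8: C, bond orders sum to 4 (valence 4) → 0 H
  atom 9: N, bond orders sum to 3 (valence 3) → 0 H
  atom 10: C, bond orders sum to 4 (valence 4) → 0 H
  atom 11: C, bond orders sum to 4 (valence 4) → 0 H
  atom 12: O, bond orders sum to 2 (valence 2) → 0 H
  atom 13: N, bond orders sum to 1 (valence 3) → 2 H
  atom 14: C, bond orders sum to 4 (valence 4) → 0 H
  atom 15: F (halogen, monovalent) → 0 H
  atom 16: C, bond orders sum to 3 (valence 4) → 1 H
  atom 17: C, bond orders sum to 3 (valence 4) → 1 H
Totals → C:13, H:15, F:1, N:2, O:1.
In Hill order: C13H15FN2O.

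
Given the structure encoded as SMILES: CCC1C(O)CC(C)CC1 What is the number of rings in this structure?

1

In SMILES, each pair of matching ring-closure digits denotes one ring-closing bond; the number of such bonds equals the number of independent rings.
Ring-closure bonds here: 1.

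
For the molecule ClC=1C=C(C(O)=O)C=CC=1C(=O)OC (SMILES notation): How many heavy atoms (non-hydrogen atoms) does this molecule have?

Every atom symbol written in the SMILES (organic subset) is one heavy atom; implicit H are not written.
Heavy atoms by element → C:9, Cl:1, O:4.
Total: 14.

14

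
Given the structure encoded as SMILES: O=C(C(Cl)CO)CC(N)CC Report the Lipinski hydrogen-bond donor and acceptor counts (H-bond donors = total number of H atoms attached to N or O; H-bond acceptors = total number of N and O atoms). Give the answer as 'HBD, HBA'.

3, 3

Donors: find every N or O and count the H atoms it carries.
  atom 1 (O): bond orders sum to 2 → 0 H
  atom 6 (O): bond orders sum to 1 → 1 H
  atom 9 (N): bond orders sum to 1 → 2 H
Lipinski HBD = 3.
Acceptors: N atoms = 1, O atoms = 2 → HBA = 3.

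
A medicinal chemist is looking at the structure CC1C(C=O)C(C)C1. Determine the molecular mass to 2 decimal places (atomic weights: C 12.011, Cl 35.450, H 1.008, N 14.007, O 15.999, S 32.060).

112.17 g/mol

First, the molecular formula is C7H12O (counting implicit H from valence).
  C: 7 × 12.011 = 84.077
  H: 12 × 1.008 = 12.096
  O: 1 × 15.999 = 15.999
Sum: 7×12.011 + 12×1.008 + 1×15.999 = 112.172 → 112.17 g/mol.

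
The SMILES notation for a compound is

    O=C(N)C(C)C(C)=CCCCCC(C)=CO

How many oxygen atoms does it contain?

2

Scan the SMILES for O atoms (remember two-letter symbols like Cl and Br are single atoms).
Oxygen count: 2.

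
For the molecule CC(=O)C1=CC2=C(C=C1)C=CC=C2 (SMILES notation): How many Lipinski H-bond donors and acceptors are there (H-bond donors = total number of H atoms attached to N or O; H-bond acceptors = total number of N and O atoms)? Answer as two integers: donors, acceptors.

Donors: find every N or O and count the H atoms it carries.
  atom 3 (O): bond orders sum to 2 → 0 H
Lipinski HBD = 0.
Acceptors: N atoms = 0, O atoms = 1 → HBA = 1.

0, 1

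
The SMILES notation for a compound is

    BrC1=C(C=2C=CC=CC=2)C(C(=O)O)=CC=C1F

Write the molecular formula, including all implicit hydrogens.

Walk through each heavy atom and fill implicit hydrogens from standard valence (C 4, N 3, O 2, S 2, halogen 1):
  atom 1: Br (halogen, monovalent) → 0 H
  atom 2: C, bond orders sum to 4 (valence 4) → 0 H
  atom 3: C, bond orders sum to 4 (valence 4) → 0 H
  atom 4: C, bond orders sum to 4 (valence 4) → 0 H
  atom 5: C, bond orders sum to 3 (valence 4) → 1 H
  atom 6: C, bond orders sum to 3 (valence 4) → 1 H
  atom 7: C, bond orders sum to 3 (valence 4) → 1 H
  atom 8: C, bond orders sum to 3 (valence 4) → 1 H
  atom 9: C, bond orders sum to 3 (valence 4) → 1 H
  atom 10: C, bond orders sum to 4 (valence 4) → 0 H
  atom 11: C, bond orders sum to 4 (valence 4) → 0 H
  atom 12: O, bond orders sum to 2 (valence 2) → 0 H
  atom 13: O, bond orders sum to 1 (valence 2) → 1 H
  atom 14: C, bond orders sum to 3 (valence 4) → 1 H
  atom 15: C, bond orders sum to 3 (valence 4) → 1 H
  atom 16: C, bond orders sum to 4 (valence 4) → 0 H
  atom 17: F (halogen, monovalent) → 0 H
Totals → C:13, H:8, Br:1, F:1, O:2.

C13H8BrFO2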